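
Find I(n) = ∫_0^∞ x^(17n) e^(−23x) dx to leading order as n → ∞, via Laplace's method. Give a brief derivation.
I(n) ~ (sqrt(2π·17n) / 23) · (17n/(23e))^(17n)

Write the integrand as exp(17n ln x − 23x) and set f(x) = 17n ln x − 23x. Then f'(x) = 17n/x − 23 = 0 at x* = 17n/23, and f''(x*) = −17n/x*^2 = −23^2/(17n). Laplace's method (interior maximum) gives
  I(n) ~ e^(f(x*)) · sqrt(2π / |f''(x*)|)
        = exp(17n ln(17n/23) − 17n) · sqrt(2π · 17n / 23^2)
        = (17n/23)^(17n) e^(−17n) · sqrt(2π·17n) / 23
        = (sqrt(2π·17n) / 23) · (17n/(23e))^(17n).
This matches Γ(17n+1)/23^(17n+1) with Stirling applied to Γ.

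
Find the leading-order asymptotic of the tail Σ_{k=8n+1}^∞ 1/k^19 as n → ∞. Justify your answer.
Σ_{k>8n} 1/k^19 ~ 1/(18 · (8n)^18)

Compare to the integral: ∫_{8n}^∞ x^(−19) dx = [−x^(−18)/18]_{8n}^∞ = 1/((19−1)·(8n)^18). Euler-Maclaurin then gives
  Σ_{k>8n} 1/k^19 = ∫_{8n}^∞ dx/x^19 − 1/(2·(8n)^19) + O(1/(8n)^20).
(Equivalently this is ζ(19) − Σ_{k≤8n} 1/k^19.)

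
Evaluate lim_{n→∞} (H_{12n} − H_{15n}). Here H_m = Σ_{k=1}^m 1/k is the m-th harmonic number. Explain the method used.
lim = ln(12/15) = ln(4/5)

Euler-Maclaurin gives H_m = ln m + γ + 1/(2m) + O(1/m^2). The γ and O(1/m) terms cancel in the difference:
  H_{12n} − H_{15n} = ln(12n) − ln(15n) + O(1/n) = ln(12/15) + O(1/n).
Hence the limit is ln(12/15) = ln(4/5).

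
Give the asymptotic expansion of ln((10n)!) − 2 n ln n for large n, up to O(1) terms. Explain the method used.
ln((10n)!) − 2 n ln n = 8 n ln n + 10(ln 10 − 1) n + (1/2) ln(2π·10n) + O(1/n)

Stirling: ln((10n)!) = 10n ln(10n) − 10n + (1/2) ln(2π·10n) + O(1/n).
Expand 10n ln(10n) = 10n (ln n + ln 10) = 10n ln n + 10n ln 10.
Subtract 2n ln n: leading term is (10 − 2) n ln n = 8 n ln n. The next term is 10n ln 10 − 10n = 10(ln 10 − 1) n. Then the (1/2) ln(2π·10n) correction.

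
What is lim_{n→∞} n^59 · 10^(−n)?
lim = 0

Exponentials with base > 1 dominate every fixed polynomial: for any fixed c, n^c / 10^n → 0 as n → ∞ (e.g. by the ratio test, or by writing 10^n = e^(n ln 10) and noting e^(n ln 10) / n^c → ∞). Hence n^59 · 10^(−n) = n^59 / 10^n → 0.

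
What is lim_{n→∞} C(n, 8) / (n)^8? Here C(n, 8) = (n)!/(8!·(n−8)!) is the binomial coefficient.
lim = 1/8! = 1/40320

With N = n → ∞: C(N, 8) / N^8 = [N(N−1)…(N−7)] / (8! · N^8) = (1/8!) · 1 · (1 − 1/n) · … · (1 − 7/n). Each factor → 1 as N → ∞, so the limit is 1/8! = 1/40320.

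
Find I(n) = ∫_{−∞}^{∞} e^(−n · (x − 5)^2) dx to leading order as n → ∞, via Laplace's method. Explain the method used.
I(n) = sqrt(π/n)

Here φ(x) = (x − 5)^2 has its unique minimum at x* = 5 with φ(x*) = 0 and φ''(x*) = 2. Laplace's method gives
  I(n) ~ e^(−n φ(x*)) · sqrt(2π / (n · φ''(x*))) = sqrt(2π / (2n)) = sqrt(π/n).
This is exact: substituting u = (x − 5)·sqrt(n) gives I(n) = (1/sqrt(n)) ∫_{−∞}^{∞} e^(−u^2) du = sqrt(π/n).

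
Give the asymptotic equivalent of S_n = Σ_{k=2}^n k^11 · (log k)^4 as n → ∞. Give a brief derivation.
S_n ~ n^12 · (log n)^4 / 12

By integral comparison, S_n = ∫_1^n x^11 · (log x)^4 dx + O(n^11 · (log n)^4). For the integral, the leading term of ∫_1^n x^11 (log x)^4 dx is n^12/12 · (log n)^4 (by repeated integration by parts; each step lowers the log-exponent and produces a relatively O(1/log n) correction). Hence S_n ~ n^12 · (log n)^4 / 12.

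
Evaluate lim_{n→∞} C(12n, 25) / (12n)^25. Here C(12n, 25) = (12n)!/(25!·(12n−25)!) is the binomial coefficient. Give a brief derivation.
lim = 1/25! = 1/15511210043330985984000000

With N = 12n → ∞: C(N, 25) / N^25 = [N(N−1)…(N−24)] / (25! · N^25) = (1/25!) · 1 · (1 − 1/(12n)) · … · (1 − 24/(12n)). Each factor → 1 as N → ∞, so the limit is 1/25! = 1/15511210043330985984000000.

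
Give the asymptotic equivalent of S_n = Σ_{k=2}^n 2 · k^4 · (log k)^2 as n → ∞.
S_n ~ 2 · n^5 · (log n)^2 / 5

By integral comparison, S_n = ∫_1^n 2 · x^4 · (log x)^2 dx + O(n^4 · (log n)^2). For the integral, the leading term of ∫_1^n x^4 (log x)^2 dx is n^5/5 · (log n)^2 (by repeated integration by parts; each step lowers the log-exponent and produces a relatively O(1/log n) correction). Hence S_n ~ 2 · n^5 · (log n)^2 / 5.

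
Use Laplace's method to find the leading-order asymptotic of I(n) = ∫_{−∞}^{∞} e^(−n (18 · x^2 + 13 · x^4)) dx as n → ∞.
I(n) ~ sqrt(π/(18n))

φ(x) = 18 · x^2 + 13 · x^4 has its unique global minimum at x* = 0 (since φ'(x) = 36x + 52x^3 = 0 only at x = 0 for real x with both coefficients positive, and φ → ∞ as |x| → ∞). At x* = 0, φ(0) = 0 and φ''(0) = 36. Laplace's method then gives
  I(n) ~ sqrt(2π / (n · φ''(0))) · e^(−n φ(0)) = sqrt(2π / (36n)) = sqrt(π/(18n)).
The 13 · x^4 term contributes only at subleading order (an O(1/n) relative correction).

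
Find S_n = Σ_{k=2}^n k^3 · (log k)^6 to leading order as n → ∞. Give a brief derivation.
S_n ~ n^4 · (log n)^6 / 4

By integral comparison, S_n = ∫_1^n x^3 · (log x)^6 dx + O(n^3 · (log n)^6). For the integral, the leading term of ∫_1^n x^3 (log x)^6 dx is n^4/4 · (log n)^6 (by repeated integration by parts; each step lowers the log-exponent and produces a relatively O(1/log n) correction). Hence S_n ~ n^4 · (log n)^6 / 4.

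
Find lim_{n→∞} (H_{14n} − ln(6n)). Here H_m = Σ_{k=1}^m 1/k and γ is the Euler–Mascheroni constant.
lim = ln(7/3) + γ

By Euler-Maclaurin, H_m = ln m + γ + O(1/m). So
  H_{14n} − ln(6n) = ln(14n) + γ − ln(6n) + O(1/n)
                       = ln(14/6) + γ + O(1/n).
Hence the limit is ln(14/6) + γ (= ln(7/3)).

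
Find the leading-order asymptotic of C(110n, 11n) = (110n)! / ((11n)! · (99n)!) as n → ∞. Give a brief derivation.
C(110n, 11n) ~ (10000000000/387420489)^(11n) · sqrt(5/(9π·11n))

Write N = 11n. Apply Stirling to each factorial:
  (10N)! ~ sqrt(2π·10N) · (10N/e)^(10N),
  N! ~ sqrt(2π N) · (N/e)^N,
  (9N)! ~ sqrt(2π·9N) · (9N/e)^(9N).
The exponential factors combine to (10N)^(10N) / (N^N · (9N)^(9N)) = 10^(10N)/9^(9N) = (10^10/9^9)^N = (10000000000/387420489)^N.
The square-root prefactors combine to sqrt(2π·10N) / (sqrt(2π N)·sqrt(2π·9N)) = sqrt(10 / (2π·9·N)) = sqrt(5/(9π·11n)).
Substituting N = 11n: C(110n, 11n) ~ (10000000000/387420489)^(11n) · sqrt(5/(9π·11n)).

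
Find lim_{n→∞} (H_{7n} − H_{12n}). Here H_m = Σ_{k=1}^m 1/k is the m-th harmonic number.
lim = ln(7/12)

Euler-Maclaurin gives H_m = ln m + γ + 1/(2m) + O(1/m^2). The γ and O(1/m) terms cancel in the difference:
  H_{7n} − H_{12n} = ln(7n) − ln(12n) + O(1/n) = ln(7/12) + O(1/n).
Hence the limit is ln(7/12).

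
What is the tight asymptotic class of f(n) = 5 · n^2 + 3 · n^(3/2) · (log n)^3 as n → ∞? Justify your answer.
f(n) ∈ Θ(n^2)

Compare the terms by growth order. For large n, n^a · (log n)^b dominates n^a' · (log n)^b' iff a > a', or (a = a' and b > b'). Ranking the 2 terms shows the dominant one is 5 · n^2. Hence f(n) ∈ Θ(n^2).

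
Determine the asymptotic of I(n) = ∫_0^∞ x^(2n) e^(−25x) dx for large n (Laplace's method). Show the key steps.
I(n) ~ (sqrt(2π·2n) / 25) · (2n/(25e))^(2n)

Write the integrand as exp(2n ln x − 25x) and set f(x) = 2n ln x − 25x. Then f'(x) = 2n/x − 25 = 0 at x* = 2n/25, and f''(x*) = −2n/x*^2 = −25^2/(2n). Laplace's method (interior maximum) gives
  I(n) ~ e^(f(x*)) · sqrt(2π / |f''(x*)|)
        = exp(2n ln(2n/25) − 2n) · sqrt(2π · 2n / 25^2)
        = (2n/25)^(2n) e^(−2n) · sqrt(2π·2n) / 25
        = (sqrt(2π·2n) / 25) · (2n/(25e))^(2n).
This matches Γ(2n+1)/25^(2n+1) with Stirling applied to Γ.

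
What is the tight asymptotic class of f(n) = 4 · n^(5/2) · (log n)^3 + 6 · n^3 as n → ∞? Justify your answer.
f(n) ∈ Θ(n^3)

Compare the terms by growth order. For large n, n^a · (log n)^b dominates n^a' · (log n)^b' iff a > a', or (a = a' and b > b'). Ranking the 2 terms shows the dominant one is 6 · n^3. Hence f(n) ∈ Θ(n^3).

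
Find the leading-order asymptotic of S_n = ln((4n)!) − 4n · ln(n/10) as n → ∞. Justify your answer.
S_n ~ 4n · (ln 40 − 1) + O(ln n)

Stirling: ln((4n)!) = 4n ln(4n) − 4n + O(ln n).
  S_n = 4n ln(4n) − 4n − 4n ln(n/10) + O(ln n)
      = 4n ln(4n) − 4n ln n + 4n ln 10 − 4n + O(ln n)
      = 4n ln 4 + 4n ln 10 − 4n + O(ln n)
      = 4n (ln 40 − 1) + O(ln n).
Numerically ln(40) − 1 ≈ 2.6889.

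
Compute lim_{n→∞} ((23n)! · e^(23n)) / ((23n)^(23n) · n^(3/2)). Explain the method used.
lim = 0

Stirling: (23n)! ~ sqrt(2π·23n) · (23n/e)^(23n). Hence
  (23n)! · e^(23n) / (23n)^(23n) ~ sqrt(2π·23n).
Dividing by n^(3/2): sqrt(2π·23n) / n^(3/2) = sqrt(2π·23) · n^((1−3)/2), so the expression behaves like sqrt(2π·23) · n^((1−3)/2) → 0.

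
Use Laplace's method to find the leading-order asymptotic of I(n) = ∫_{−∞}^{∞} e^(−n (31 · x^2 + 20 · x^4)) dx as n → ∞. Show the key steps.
I(n) ~ sqrt(π/(31n))

φ(x) = 31 · x^2 + 20 · x^4 has its unique global minimum at x* = 0 (since φ'(x) = 62x + 80x^3 = 0 only at x = 0 for real x with both coefficients positive, and φ → ∞ as |x| → ∞). At x* = 0, φ(0) = 0 and φ''(0) = 62. Laplace's method then gives
  I(n) ~ sqrt(2π / (n · φ''(0))) · e^(−n φ(0)) = sqrt(2π / (62n)) = sqrt(π/(31n)).
The 20 · x^4 term contributes only at subleading order (an O(1/n) relative correction).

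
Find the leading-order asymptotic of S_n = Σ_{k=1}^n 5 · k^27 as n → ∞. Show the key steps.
S_n ~ 5 · n^28 / 28

By integral comparison (Euler-Maclaurin), Σ_{k=1}^n 5 · k^27 = 5 · ∫_0^n x^27 dx + O(n^27) = 5 · n^28/28 + O(n^27). (Equivalently, Faulhaber's formula gives the same leading term.)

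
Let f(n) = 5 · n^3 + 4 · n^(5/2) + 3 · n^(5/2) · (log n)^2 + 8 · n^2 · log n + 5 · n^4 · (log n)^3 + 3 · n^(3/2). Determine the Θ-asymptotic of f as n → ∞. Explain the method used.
f(n) ∈ Θ(n^4 · (log n)^3)

Compare the terms by growth order. For large n, n^a · (log n)^b dominates n^a' · (log n)^b' iff a > a', or (a = a' and b > b'). Ranking the 6 terms shows the dominant one is 5 · n^4 · (log n)^3. Hence f(n) ∈ Θ(n^4 · (log n)^3).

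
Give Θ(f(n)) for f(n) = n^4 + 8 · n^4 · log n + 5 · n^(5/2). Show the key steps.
f(n) ∈ Θ(n^4 · log n)

Compare the terms by growth order. For large n, n^a · (log n)^b dominates n^a' · (log n)^b' iff a > a', or (a = a' and b > b'). Ranking the 3 terms shows the dominant one is 8 · n^4 · log n. Hence f(n) ∈ Θ(n^4 · log n).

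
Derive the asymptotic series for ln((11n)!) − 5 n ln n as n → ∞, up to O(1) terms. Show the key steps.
ln((11n)!) − 5 n ln n = 6 n ln n + 11(ln 11 − 1) n + (1/2) ln(2π·11n) + O(1/n)

Stirling: ln((11n)!) = 11n ln(11n) − 11n + (1/2) ln(2π·11n) + O(1/n).
Expand 11n ln(11n) = 11n (ln n + ln 11) = 11n ln n + 11n ln 11.
Subtract 5n ln n: leading term is (11 − 5) n ln n = 6 n ln n. The next term is 11n ln 11 − 11n = 11(ln 11 − 1) n. Then the (1/2) ln(2π·11n) correction.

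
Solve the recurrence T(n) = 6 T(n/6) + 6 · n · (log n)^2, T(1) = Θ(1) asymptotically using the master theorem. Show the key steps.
T(n) = Θ(n · (log n)^3)

Here log_6 6 = 1 and f(n) = 6 · n · (log n)^2 = Θ(n^(log_6 6) · (log n)^2). This is the extended Case 2 of the master theorem (f matches the critical exponent up to log factors), giving T(n) = Θ(n^(log_6 6) · (log n)^(2+1)) = Θ(n · (log n)^3).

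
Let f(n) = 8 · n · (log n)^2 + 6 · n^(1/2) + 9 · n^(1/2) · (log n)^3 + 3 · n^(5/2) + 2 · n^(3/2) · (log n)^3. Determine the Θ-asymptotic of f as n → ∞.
f(n) ∈ Θ(n^(5/2))

Compare the terms by growth order. For large n, n^a · (log n)^b dominates n^a' · (log n)^b' iff a > a', or (a = a' and b > b'). Ranking the 5 terms shows the dominant one is 3 · n^(5/2). Hence f(n) ∈ Θ(n^(5/2)).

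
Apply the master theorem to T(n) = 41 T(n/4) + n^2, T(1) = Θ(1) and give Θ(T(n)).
T(n) = Θ(n^(log_4 41))

Master theorem: compare f(n) = n^2 to n^(log_4 41) where log_4 41 ≈ 2.679. Since 2 < log_4 41, we have f(n) = O(n^(log_4 41 − ε)) for some ε > 0 — Case 1. Hence T(n) = Θ(n^(log_4 41)).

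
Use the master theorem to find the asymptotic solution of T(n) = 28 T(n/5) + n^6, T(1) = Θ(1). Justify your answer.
T(n) = Θ(n^6)

log_5 28 ≈ 2.070. f(n) = n^6 dominates n^(log_5 28) since 6 > 2.070, and the regularity condition a·f(n/b) = 28·(n/5)^6 = (28/15625)·n^6 ≤ c·f(n) holds with c = 28/15625 ≈ 0.00179 < 1. So this is Case 3: T(n) = Θ(f(n)) = Θ(n^6).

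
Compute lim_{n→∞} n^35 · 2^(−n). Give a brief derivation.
lim = 0

Exponentials with base > 1 dominate every fixed polynomial: for any fixed c, n^c / 2^n → 0 as n → ∞ (e.g. by the ratio test, or by writing 2^n = e^(n ln 2) and noting e^(n ln 2) / n^c → ∞). Hence n^35 · 2^(−n) = n^35 / 2^n → 0.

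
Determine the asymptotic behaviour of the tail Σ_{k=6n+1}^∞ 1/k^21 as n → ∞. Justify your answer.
Σ_{k>6n} 1/k^21 ~ 1/(20 · (6n)^20)

Compare to the integral: ∫_{6n}^∞ x^(−21) dx = [−x^(−20)/20]_{6n}^∞ = 1/((21−1)·(6n)^20). Euler-Maclaurin then gives
  Σ_{k>6n} 1/k^21 = ∫_{6n}^∞ dx/x^21 − 1/(2·(6n)^21) + O(1/(6n)^22).
(Equivalently this is ζ(21) − Σ_{k≤6n} 1/k^21.)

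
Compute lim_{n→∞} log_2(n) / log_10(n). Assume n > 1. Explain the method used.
lim = ln(10) / ln(2) = log_2(10)

Change of base: log_2(n) = ln n / ln 2 and log_10(n) = ln n / ln 10. The ratio is (ln n / ln 2) · (ln 10 / ln n) = ln 10 / ln 2, a constant independent of n. So the limit is ln 10 / ln 2 = log_2(10).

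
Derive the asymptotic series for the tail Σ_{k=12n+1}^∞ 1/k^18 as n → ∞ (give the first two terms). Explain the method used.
Σ_{k>12n} 1/k^18 = 1/(17 · (12n)^17) − 1/(2 · (12n)^18) + O(1/(12n)^19)

Compare to the integral: ∫_{12n}^∞ x^(−18) dx = [−x^(−17)/17]_{12n}^∞ = 1/((18−1)·(12n)^17). The Euler-Maclaurin correction adds −f(12n)/2 = −1/(2·(12n)^18). Euler-Maclaurin then gives
  Σ_{k>12n} 1/k^18 = ∫_{12n}^∞ dx/x^18 − 1/(2·(12n)^18) + O(1/(12n)^19).
(Equivalently this is ζ(18) − Σ_{k≤12n} 1/k^18.)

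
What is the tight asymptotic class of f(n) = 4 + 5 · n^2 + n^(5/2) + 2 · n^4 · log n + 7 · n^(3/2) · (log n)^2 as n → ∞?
f(n) ∈ Θ(n^4 · log n)

Compare the terms by growth order. For large n, n^a · (log n)^b dominates n^a' · (log n)^b' iff a > a', or (a = a' and b > b'). Ranking the 5 terms shows the dominant one is 2 · n^4 · log n. Hence f(n) ∈ Θ(n^4 · log n).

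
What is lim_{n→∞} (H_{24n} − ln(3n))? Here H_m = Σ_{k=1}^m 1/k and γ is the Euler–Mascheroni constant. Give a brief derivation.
lim = ln 8 + γ

By Euler-Maclaurin, H_m = ln m + γ + O(1/m). So
  H_{24n} − ln(3n) = ln(24n) + γ − ln(3n) + O(1/n)
                       = ln(24/3) + γ + O(1/n).
Hence the limit is ln(24/3) + γ (= ln 8).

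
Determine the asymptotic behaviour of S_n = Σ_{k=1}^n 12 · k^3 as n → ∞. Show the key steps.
S_n ~ 3 · n^4

By integral comparison (Euler-Maclaurin), Σ_{k=1}^n 12 · k^3 = 12 · ∫_0^n x^3 dx + O(n^3) = 12 · n^4/4 = 3 · n^4 + O(n^3). (Equivalently, Faulhaber's formula gives the same leading term.)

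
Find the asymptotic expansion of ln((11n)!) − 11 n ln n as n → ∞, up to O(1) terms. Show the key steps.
ln((11n)!) − 11 n ln n = 11(ln 11 − 1) n + (1/2) ln(2π·11n) + O(1/n)

Stirling: ln((11n)!) = 11n ln(11n) − 11n + (1/2) ln(2π·11n) + O(1/n).
Since 11n ln(11n) = 11n ln n + 11n ln 11, subtracting 11n ln n cancels the n ln n term exactly. What remains is 11(ln 11 − 1) n + (1/2) ln(2π·11n) + O(1/n).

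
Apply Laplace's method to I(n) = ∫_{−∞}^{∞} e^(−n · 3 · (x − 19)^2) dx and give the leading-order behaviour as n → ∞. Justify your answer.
I(n) = sqrt(π/(3n))

Here φ(x) = 3 · (x − 19)^2 has its unique minimum at x* = 19 with φ(x*) = 0 and φ''(x*) = 6. Laplace's method gives
  I(n) ~ e^(−n φ(x*)) · sqrt(2π / (n · φ''(x*))) = sqrt(2π / (6n)) = sqrt(π/(3n)).
This is exact: substituting u = (x − 19)·sqrt(3n) gives I(n) = (1/sqrt(3n)) ∫_{−∞}^{∞} e^(−u^2) du = sqrt(π/(3n)).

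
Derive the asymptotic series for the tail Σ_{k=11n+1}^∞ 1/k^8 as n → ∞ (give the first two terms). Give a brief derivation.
Σ_{k>11n} 1/k^8 = 1/(7 · (11n)^7) − 1/(2 · (11n)^8) + O(1/(11n)^9)

Compare to the integral: ∫_{11n}^∞ x^(−8) dx = [−x^(−7)/7]_{11n}^∞ = 1/((8−1)·(11n)^7). The Euler-Maclaurin correction adds −f(11n)/2 = −1/(2·(11n)^8). Euler-Maclaurin then gives
  Σ_{k>11n} 1/k^8 = ∫_{11n}^∞ dx/x^8 − 1/(2·(11n)^8) + O(1/(11n)^9).
(Equivalently this is ζ(8) − Σ_{k≤11n} 1/k^8.)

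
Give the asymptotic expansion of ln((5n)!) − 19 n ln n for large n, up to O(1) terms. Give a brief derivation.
ln((5n)!) − 19 n ln n = −14 n ln n + 5(ln 5 − 1) n + (1/2) ln(2π·5n) + O(1/n)

Stirling: ln((5n)!) = 5n ln(5n) − 5n + (1/2) ln(2π·5n) + O(1/n).
Expand 5n ln(5n) = 5n (ln n + ln 5) = 5n ln n + 5n ln 5.
Subtract 19n ln n: leading term is (5 − 19) n ln n = −14 n ln n. The next term is 5n ln 5 − 5n = 5(ln 5 − 1) n. Then the (1/2) ln(2π·5n) correction.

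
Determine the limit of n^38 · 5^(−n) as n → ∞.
lim = 0

Exponentials with base > 1 dominate every fixed polynomial: for any fixed c, n^c / 5^n → 0 as n → ∞ (e.g. by the ratio test, or by writing 5^n = e^(n ln 5) and noting e^(n ln 5) / n^c → ∞). Hence n^38 · 5^(−n) = n^38 / 5^n → 0.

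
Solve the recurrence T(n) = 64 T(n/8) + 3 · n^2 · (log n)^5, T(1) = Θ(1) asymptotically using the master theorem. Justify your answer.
T(n) = Θ(n^2 · (log n)^6)

Here log_8 64 = 2 and f(n) = 3 · n^2 · (log n)^5 = Θ(n^(log_8 64) · (log n)^5). This is the extended Case 2 of the master theorem (f matches the critical exponent up to log factors), giving T(n) = Θ(n^(log_8 64) · (log n)^(5+1)) = Θ(n^2 · (log n)^6).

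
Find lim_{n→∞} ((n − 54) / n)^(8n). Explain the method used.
lim = e^(−432)

Rewrite as (1 − 54/n)^(8n). By the standard limit (1 + x/n)^n → e^x, we have (1 − 54/n)^n → e^(−54), and raising to the 8th power gives e^(−432).
More precisely, ln[(1 − 54/n)^(8n)] = 8n · ln(1 − 54/n) = 8n · (-54/n + O(1/n^2)) = -432 + O(1/n) → -432.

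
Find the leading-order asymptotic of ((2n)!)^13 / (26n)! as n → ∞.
((2n)!)^13/(26n)! ~ ((2π·2n)^(12/2) / sqrt(13)) · 13^(−13·2n)  →  0

Write N = 2n. Stirling: N! ~ sqrt(2π N)(N/e)^N and (13N)! ~ sqrt(2π·13N)·(13N/e)^(13N).
  (N!)^13/(13N)! ~ (2π N)^(13/2) (N/e)^(13N) / [sqrt(2π·13N) (13N/e)^(13N)]
     = (2π N)^(13/2) / sqrt(2π·13N) · (N/(13N))^(13N)
     = (2π N)^((13−1)/2) / sqrt(13) · 13^(−13N).
Since 13^13 > 1, the factor 13^(−13N) decays exponentially, so the ratio → 0. Substituting N = 2n gives the stated form.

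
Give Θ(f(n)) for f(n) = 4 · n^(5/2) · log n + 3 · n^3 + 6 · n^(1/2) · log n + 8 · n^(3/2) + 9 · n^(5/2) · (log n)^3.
f(n) ∈ Θ(n^3)

Compare the terms by growth order. For large n, n^a · (log n)^b dominates n^a' · (log n)^b' iff a > a', or (a = a' and b > b'). Ranking the 5 terms shows the dominant one is 3 · n^3. Hence f(n) ∈ Θ(n^3).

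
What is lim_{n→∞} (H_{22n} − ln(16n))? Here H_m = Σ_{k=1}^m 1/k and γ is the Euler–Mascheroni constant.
lim = ln(11/8) + γ

By Euler-Maclaurin, H_m = ln m + γ + O(1/m). So
  H_{22n} − ln(16n) = ln(22n) + γ − ln(16n) + O(1/n)
                       = ln(22/16) + γ + O(1/n).
Hence the limit is ln(22/16) + γ (= ln(11/8)).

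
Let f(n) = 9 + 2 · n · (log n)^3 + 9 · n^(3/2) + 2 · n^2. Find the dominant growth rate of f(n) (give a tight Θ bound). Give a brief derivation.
f(n) ∈ Θ(n^2)

Compare the terms by growth order. For large n, n^a · (log n)^b dominates n^a' · (log n)^b' iff a > a', or (a = a' and b > b'). Ranking the 4 terms shows the dominant one is 2 · n^2. Hence f(n) ∈ Θ(n^2).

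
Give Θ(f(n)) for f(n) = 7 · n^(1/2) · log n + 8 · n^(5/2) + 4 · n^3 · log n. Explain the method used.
f(n) ∈ Θ(n^3 · log n)

Compare the terms by growth order. For large n, n^a · (log n)^b dominates n^a' · (log n)^b' iff a > a', or (a = a' and b > b'). Ranking the 3 terms shows the dominant one is 4 · n^3 · log n. Hence f(n) ∈ Θ(n^3 · log n).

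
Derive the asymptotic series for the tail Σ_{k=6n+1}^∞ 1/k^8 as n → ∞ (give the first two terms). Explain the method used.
Σ_{k>6n} 1/k^8 = 1/(7 · (6n)^7) − 1/(2 · (6n)^8) + O(1/(6n)^9)

Compare to the integral: ∫_{6n}^∞ x^(−8) dx = [−x^(−7)/7]_{6n}^∞ = 1/((8−1)·(6n)^7). The Euler-Maclaurin correction adds −f(6n)/2 = −1/(2·(6n)^8). Euler-Maclaurin then gives
  Σ_{k>6n} 1/k^8 = ∫_{6n}^∞ dx/x^8 − 1/(2·(6n)^8) + O(1/(6n)^9).
(Equivalently this is ζ(8) − Σ_{k≤6n} 1/k^8.)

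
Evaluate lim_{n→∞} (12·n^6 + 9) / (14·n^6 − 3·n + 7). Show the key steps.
lim = 12/14 = 6/7

For large n the leading n^6 terms dominate both numerator and denominator. Dividing top and bottom by n^6, every other term tends to 0, leaving 12/14 = 6/7.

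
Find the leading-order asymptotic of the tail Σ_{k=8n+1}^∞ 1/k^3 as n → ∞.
Σ_{k>8n} 1/k^3 ~ 1/(2 · (8n)^2)

Compare to the integral: ∫_{8n}^∞ x^(−3) dx = [−x^(−2)/2]_{8n}^∞ = 1/((3−1)·(8n)^2). Euler-Maclaurin then gives
  Σ_{k>8n} 1/k^3 = ∫_{8n}^∞ dx/x^3 − 1/(2·(8n)^3) + O(1/(8n)^4).
(Equivalently this is ζ(3) − Σ_{k≤8n} 1/k^3.)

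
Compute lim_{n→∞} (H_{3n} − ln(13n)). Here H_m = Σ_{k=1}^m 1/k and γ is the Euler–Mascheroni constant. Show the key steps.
lim = ln(3/13) + γ

By Euler-Maclaurin, H_m = ln m + γ + O(1/m). So
  H_{3n} − ln(13n) = ln(3n) + γ − ln(13n) + O(1/n)
                       = ln(3/13) + γ + O(1/n).
Hence the limit is ln(3/13) + γ.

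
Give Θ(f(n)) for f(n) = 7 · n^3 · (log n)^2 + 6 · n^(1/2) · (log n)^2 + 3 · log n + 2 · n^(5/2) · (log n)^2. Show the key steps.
f(n) ∈ Θ(n^3 · (log n)^2)

Compare the terms by growth order. For large n, n^a · (log n)^b dominates n^a' · (log n)^b' iff a > a', or (a = a' and b > b'). Ranking the 4 terms shows the dominant one is 7 · n^3 · (log n)^2. Hence f(n) ∈ Θ(n^3 · (log n)^2).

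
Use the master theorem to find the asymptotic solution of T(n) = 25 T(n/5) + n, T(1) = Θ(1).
T(n) = Θ(n^2)

Master theorem: compare f(n) = n to n^(log_5 25) where log_5 25 = 2. Since 1 < log_5 25, we have f(n) = O(n^(log_5 25 − ε)) for some ε > 0 — Case 1. Hence T(n) = Θ(n^(log_5 25)) = Θ(n^2).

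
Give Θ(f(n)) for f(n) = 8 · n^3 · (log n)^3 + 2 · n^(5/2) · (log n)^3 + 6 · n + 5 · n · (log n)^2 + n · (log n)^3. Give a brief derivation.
f(n) ∈ Θ(n^3 · (log n)^3)

Compare the terms by growth order. For large n, n^a · (log n)^b dominates n^a' · (log n)^b' iff a > a', or (a = a' and b > b'). Ranking the 5 terms shows the dominant one is 8 · n^3 · (log n)^3. Hence f(n) ∈ Θ(n^3 · (log n)^3).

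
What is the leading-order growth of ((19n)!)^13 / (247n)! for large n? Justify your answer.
((19n)!)^13/(247n)! ~ ((2π·19n)^(12/2) / sqrt(13)) · 13^(−13·19n)  →  0

Write N = 19n. Stirling: N! ~ sqrt(2π N)(N/e)^N and (13N)! ~ sqrt(2π·13N)·(13N/e)^(13N).
  (N!)^13/(13N)! ~ (2π N)^(13/2) (N/e)^(13N) / [sqrt(2π·13N) (13N/e)^(13N)]
     = (2π N)^(13/2) / sqrt(2π·13N) · (N/(13N))^(13N)
     = (2π N)^((13−1)/2) / sqrt(13) · 13^(−13N).
Since 13^13 > 1, the factor 13^(−13N) decays exponentially, so the ratio → 0. Substituting N = 19n gives the stated form.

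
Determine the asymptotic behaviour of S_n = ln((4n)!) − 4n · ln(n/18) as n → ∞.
S_n ~ 4n · (ln 72 − 1) + O(ln n)

Stirling: ln((4n)!) = 4n ln(4n) − 4n + O(ln n).
  S_n = 4n ln(4n) − 4n − 4n ln(n/18) + O(ln n)
      = 4n ln(4n) − 4n ln n + 4n ln 18 − 4n + O(ln n)
      = 4n ln 4 + 4n ln 18 − 4n + O(ln n)
      = 4n (ln 72 − 1) + O(ln n).
Numerically ln(72) − 1 ≈ 3.2767.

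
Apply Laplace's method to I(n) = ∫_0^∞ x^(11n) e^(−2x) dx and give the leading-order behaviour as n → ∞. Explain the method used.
I(n) ~ (sqrt(2π·11n) / 2) · (11n/(2e))^(11n)

Write the integrand as exp(11n ln x − 2x) and set f(x) = 11n ln x − 2x. Then f'(x) = 11n/x − 2 = 0 at x* = 11n/2, and f''(x*) = −11n/x*^2 = −2^2/(11n). Laplace's method (interior maximum) gives
  I(n) ~ e^(f(x*)) · sqrt(2π / |f''(x*)|)
        = exp(11n ln(11n/2) − 11n) · sqrt(2π · 11n / 2^2)
        = (11n/2)^(11n) e^(−11n) · sqrt(2π·11n) / 2
        = (sqrt(2π·11n) / 2) · (11n/(2e))^(11n).
This matches Γ(11n+1)/2^(11n+1) with Stirling applied to Γ.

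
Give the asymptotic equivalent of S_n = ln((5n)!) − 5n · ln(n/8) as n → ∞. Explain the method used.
S_n ~ 5n · (ln 40 − 1) + O(ln n)

Stirling: ln((5n)!) = 5n ln(5n) − 5n + O(ln n).
  S_n = 5n ln(5n) − 5n − 5n ln(n/8) + O(ln n)
      = 5n ln(5n) − 5n ln n + 5n ln 8 − 5n + O(ln n)
      = 5n ln 5 + 5n ln 8 − 5n + O(ln n)
      = 5n (ln 40 − 1) + O(ln n).
Numerically ln(40) − 1 ≈ 2.6889.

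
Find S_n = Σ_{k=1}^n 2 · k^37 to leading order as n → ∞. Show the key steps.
S_n ~ n^38 / 19

By integral comparison (Euler-Maclaurin), Σ_{k=1}^n 2 · k^37 = 2 · ∫_0^n x^37 dx + O(n^37) = 2 · n^38/38 = n^38 / 19 + O(n^37). (Equivalently, Faulhaber's formula gives the same leading term.)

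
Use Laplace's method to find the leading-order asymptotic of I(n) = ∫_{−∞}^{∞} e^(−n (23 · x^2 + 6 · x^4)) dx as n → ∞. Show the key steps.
I(n) ~ sqrt(π/(23n))

φ(x) = 23 · x^2 + 6 · x^4 has its unique global minimum at x* = 0 (since φ'(x) = 46x + 24x^3 = 0 only at x = 0 for real x with both coefficients positive, and φ → ∞ as |x| → ∞). At x* = 0, φ(0) = 0 and φ''(0) = 46. Laplace's method then gives
  I(n) ~ sqrt(2π / (n · φ''(0))) · e^(−n φ(0)) = sqrt(2π / (46n)) = sqrt(π/(23n)).
The 6 · x^4 term contributes only at subleading order (an O(1/n) relative correction).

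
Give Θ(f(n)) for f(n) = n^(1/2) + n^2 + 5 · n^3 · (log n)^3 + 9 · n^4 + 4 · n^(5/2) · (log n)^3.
f(n) ∈ Θ(n^4)

Compare the terms by growth order. For large n, n^a · (log n)^b dominates n^a' · (log n)^b' iff a > a', or (a = a' and b > b'). Ranking the 5 terms shows the dominant one is 9 · n^4. Hence f(n) ∈ Θ(n^4).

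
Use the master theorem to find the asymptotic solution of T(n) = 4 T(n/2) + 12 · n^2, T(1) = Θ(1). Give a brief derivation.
T(n) = Θ(n^2 log n)

log_2 4 = 2, and f(n) = 12 · n^2 = Θ(n^(log_2 4)). This is Case 2 of the master theorem: T(n) = Θ(f(n) · log n) = Θ(n^2 log n).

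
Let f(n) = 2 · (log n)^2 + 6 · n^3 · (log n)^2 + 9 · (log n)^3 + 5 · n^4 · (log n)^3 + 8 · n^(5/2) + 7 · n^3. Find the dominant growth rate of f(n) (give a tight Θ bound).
f(n) ∈ Θ(n^4 · (log n)^3)

Compare the terms by growth order. For large n, n^a · (log n)^b dominates n^a' · (log n)^b' iff a > a', or (a = a' and b > b'). Ranking the 6 terms shows the dominant one is 5 · n^4 · (log n)^3. Hence f(n) ∈ Θ(n^4 · (log n)^3).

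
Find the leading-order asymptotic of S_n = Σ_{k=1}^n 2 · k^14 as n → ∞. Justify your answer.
S_n ~ 2 · n^15 / 15

By integral comparison (Euler-Maclaurin), Σ_{k=1}^n 2 · k^14 = 2 · ∫_0^n x^14 dx + O(n^14) = 2 · n^15/15 + O(n^14). (Equivalently, Faulhaber's formula gives the same leading term.)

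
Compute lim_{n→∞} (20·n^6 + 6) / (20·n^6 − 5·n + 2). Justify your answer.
lim = 20/20 = 1

For large n the leading n^6 terms dominate both numerator and denominator. Dividing top and bottom by n^6, every other term tends to 0, leaving 20/20 = 1.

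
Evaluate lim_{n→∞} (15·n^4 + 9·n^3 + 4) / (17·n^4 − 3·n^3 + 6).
lim = 15/17

For large n the leading n^4 terms dominate both numerator and denominator. Dividing top and bottom by n^4, every other term tends to 0, leaving 15/17.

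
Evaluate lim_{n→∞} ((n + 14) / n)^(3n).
lim = e^42

Rewrite as (1 + 14/n)^(3n). By the standard limit (1 + x/n)^n → e^x, we have (1 + 14/n)^n → e^14, and raising to the 3rd power gives e^42.
More precisely, ln[(1 + 14/n)^(3n)] = 3n · ln(1 + 14/n) = 3n · (14/n + O(1/n^2)) = 42 + O(1/n) → 42.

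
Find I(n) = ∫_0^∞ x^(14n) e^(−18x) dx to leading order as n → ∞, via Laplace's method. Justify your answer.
I(n) ~ (sqrt(2π·14n) / 18) · (14n/(18e))^(14n)

Write the integrand as exp(14n ln x − 18x) and set f(x) = 14n ln x − 18x. Then f'(x) = 14n/x − 18 = 0 at x* = 14n/18, and f''(x*) = −14n/x*^2 = −18^2/(14n). Laplace's method (interior maximum) gives
  I(n) ~ e^(f(x*)) · sqrt(2π / |f''(x*)|)
        = exp(14n ln(14n/18) − 14n) · sqrt(2π · 14n / 18^2)
        = (14n/18)^(14n) e^(−14n) · sqrt(2π·14n) / 18
        = (sqrt(2π·14n) / 18) · (14n/(18e))^(14n).
This matches Γ(14n+1)/18^(14n+1) with Stirling applied to Γ.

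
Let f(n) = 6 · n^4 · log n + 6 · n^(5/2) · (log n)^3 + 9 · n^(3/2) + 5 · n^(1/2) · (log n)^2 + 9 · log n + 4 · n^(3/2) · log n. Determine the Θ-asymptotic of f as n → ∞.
f(n) ∈ Θ(n^4 · log n)

Compare the terms by growth order. For large n, n^a · (log n)^b dominates n^a' · (log n)^b' iff a > a', or (a = a' and b > b'). Ranking the 6 terms shows the dominant one is 6 · n^4 · log n. Hence f(n) ∈ Θ(n^4 · log n).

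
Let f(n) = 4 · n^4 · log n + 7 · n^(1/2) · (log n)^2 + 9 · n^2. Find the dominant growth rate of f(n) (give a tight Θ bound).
f(n) ∈ Θ(n^4 · log n)

Compare the terms by growth order. For large n, n^a · (log n)^b dominates n^a' · (log n)^b' iff a > a', or (a = a' and b > b'). Ranking the 3 terms shows the dominant one is 4 · n^4 · log n. Hence f(n) ∈ Θ(n^4 · log n).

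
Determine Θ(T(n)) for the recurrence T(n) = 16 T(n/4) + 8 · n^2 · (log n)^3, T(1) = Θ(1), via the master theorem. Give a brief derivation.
T(n) = Θ(n^2 · (log n)^4)

Here log_4 16 = 2 and f(n) = 8 · n^2 · (log n)^3 = Θ(n^(log_4 16) · (log n)^3). This is the extended Case 2 of the master theorem (f matches the critical exponent up to log factors), giving T(n) = Θ(n^(log_4 16) · (log n)^(3+1)) = Θ(n^2 · (log n)^4).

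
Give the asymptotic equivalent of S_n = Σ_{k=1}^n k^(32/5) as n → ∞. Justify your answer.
S_n ~ (5/37) · n^(37/5)

Integral comparison: Σ_{k=1}^n k^(32/5) = ∫_0^n x^(32/5) dx + O(n^(32/5)). The integral is n^(1 + 32/5) / (1 + 32/5) = n^((32+5)/5) / ((32+5)/5) = (5/37) · n^(37/5).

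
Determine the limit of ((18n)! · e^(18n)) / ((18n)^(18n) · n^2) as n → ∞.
lim = 0

Stirling: (18n)! ~ sqrt(2π·18n) · (18n/e)^(18n). Hence
  (18n)! · e^(18n) / (18n)^(18n) ~ sqrt(2π·18n).
Dividing by n^2: sqrt(2π·18n) / n^2 = sqrt(2π·18) · n^((1−4)/2), so the expression behaves like sqrt(2π·18) · n^((1−4)/2) → 0.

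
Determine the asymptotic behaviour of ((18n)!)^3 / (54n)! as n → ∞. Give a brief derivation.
((18n)!)^3/(54n)! ~ ((2π·18n)^(2/2) / sqrt(3)) · 3^(−3·18n)  →  0

Write N = 18n. Stirling: N! ~ sqrt(2π N)(N/e)^N and (3N)! ~ sqrt(2π·3N)·(3N/e)^(3N).
  (N!)^3/(3N)! ~ (2π N)^(3/2) (N/e)^(3N) / [sqrt(2π·3N) (3N/e)^(3N)]
     = (2π N)^(3/2) / sqrt(2π·3N) · (N/(3N))^(3N)
     = (2π N)^((3−1)/2) / sqrt(3) · 3^(−3N).
Since 3^3 > 1, the factor 3^(−3N) decays exponentially, so the ratio → 0. Substituting N = 18n gives the stated form.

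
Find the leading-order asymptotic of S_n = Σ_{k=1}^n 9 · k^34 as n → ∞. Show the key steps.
S_n ~ 9 · n^35 / 35

By integral comparison (Euler-Maclaurin), Σ_{k=1}^n 9 · k^34 = 9 · ∫_0^n x^34 dx + O(n^34) = 9 · n^35/35 + O(n^34). (Equivalently, Faulhaber's formula gives the same leading term.)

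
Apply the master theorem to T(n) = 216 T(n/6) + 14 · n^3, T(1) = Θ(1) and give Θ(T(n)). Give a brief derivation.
T(n) = Θ(n^3 log n)

log_6 216 = 3, and f(n) = 14 · n^3 = Θ(n^(log_6 216)). This is Case 2 of the master theorem: T(n) = Θ(f(n) · log n) = Θ(n^3 log n).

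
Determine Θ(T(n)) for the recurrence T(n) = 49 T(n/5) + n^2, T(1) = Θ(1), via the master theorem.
T(n) = Θ(n^(log_5 49))

Master theorem: compare f(n) = n^2 to n^(log_5 49) where log_5 49 ≈ 2.418. Since 2 < log_5 49, we have f(n) = O(n^(log_5 49 − ε)) for some ε > 0 — Case 1. Hence T(n) = Θ(n^(log_5 49)).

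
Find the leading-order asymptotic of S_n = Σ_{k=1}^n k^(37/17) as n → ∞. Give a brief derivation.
S_n ~ (17/54) · n^(54/17)

Integral comparison: Σ_{k=1}^n k^(37/17) = ∫_0^n x^(37/17) dx + O(n^(37/17)). The integral is n^(1 + 37/17) / (1 + 37/17) = n^((37+17)/17) / ((37+17)/17) = (17/54) · n^(54/17).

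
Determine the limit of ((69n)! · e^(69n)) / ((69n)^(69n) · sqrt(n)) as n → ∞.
lim = sqrt(2π·69)

Stirling: (69n)! ~ sqrt(2π·69n) · (69n/e)^(69n). Hence
  (69n)! · e^(69n) / (69n)^(69n) ~ sqrt(2π·69n).
Dividing by sqrt(n): sqrt(2π·69n) / sqrt(n) = sqrt(2π·69) · n^((1−1)/2), so the limit is sqrt(2π·69).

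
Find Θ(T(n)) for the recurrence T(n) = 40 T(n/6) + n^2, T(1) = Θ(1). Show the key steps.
T(n) = Θ(n^(log_6 40))

Master theorem: compare f(n) = n^2 to n^(log_6 40) where log_6 40 ≈ 2.059. Since 2 < log_6 40, we have f(n) = O(n^(log_6 40 − ε)) for some ε > 0 — Case 1. Hence T(n) = Θ(n^(log_6 40)).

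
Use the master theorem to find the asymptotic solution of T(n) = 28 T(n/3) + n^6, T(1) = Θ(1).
T(n) = Θ(n^6)

log_3 28 ≈ 3.033. f(n) = n^6 dominates n^(log_3 28) since 6 > 3.033, and the regularity condition a·f(n/b) = 28·(n/3)^6 = (28/729)·n^6 ≤ c·f(n) holds with c = 28/729 ≈ 0.0384 < 1. So this is Case 3: T(n) = Θ(f(n)) = Θ(n^6).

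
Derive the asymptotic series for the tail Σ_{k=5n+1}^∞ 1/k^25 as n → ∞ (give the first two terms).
Σ_{k>5n} 1/k^25 = 1/(24 · (5n)^24) − 1/(2 · (5n)^25) + O(1/(5n)^26)

Compare to the integral: ∫_{5n}^∞ x^(−25) dx = [−x^(−24)/24]_{5n}^∞ = 1/((25−1)·(5n)^24). The Euler-Maclaurin correction adds −f(5n)/2 = −1/(2·(5n)^25). Euler-Maclaurin then gives
  Σ_{k>5n} 1/k^25 = ∫_{5n}^∞ dx/x^25 − 1/(2·(5n)^25) + O(1/(5n)^26).
(Equivalently this is ζ(25) − Σ_{k≤5n} 1/k^25.)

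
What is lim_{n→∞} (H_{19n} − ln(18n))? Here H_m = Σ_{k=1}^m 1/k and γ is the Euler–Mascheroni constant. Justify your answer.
lim = ln(19/18) + γ

By Euler-Maclaurin, H_m = ln m + γ + O(1/m). So
  H_{19n} − ln(18n) = ln(19n) + γ − ln(18n) + O(1/n)
                       = ln(19/18) + γ + O(1/n).
Hence the limit is ln(19/18) + γ.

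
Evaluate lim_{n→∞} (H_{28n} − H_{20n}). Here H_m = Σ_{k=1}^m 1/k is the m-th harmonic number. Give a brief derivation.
lim = ln(28/20) = ln(7/5)

Euler-Maclaurin gives H_m = ln m + γ + 1/(2m) + O(1/m^2). The γ and O(1/m) terms cancel in the difference:
  H_{28n} − H_{20n} = ln(28n) − ln(20n) + O(1/n) = ln(28/20) + O(1/n).
Hence the limit is ln(28/20) = ln(7/5).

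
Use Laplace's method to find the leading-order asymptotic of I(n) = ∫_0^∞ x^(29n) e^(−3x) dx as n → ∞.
I(n) ~ (sqrt(2π·29n) / 3) · (29n/(3e))^(29n)

Write the integrand as exp(29n ln x − 3x) and set f(x) = 29n ln x − 3x. Then f'(x) = 29n/x − 3 = 0 at x* = 29n/3, and f''(x*) = −29n/x*^2 = −3^2/(29n). Laplace's method (interior maximum) gives
  I(n) ~ e^(f(x*)) · sqrt(2π / |f''(x*)|)
        = exp(29n ln(29n/3) − 29n) · sqrt(2π · 29n / 3^2)
        = (29n/3)^(29n) e^(−29n) · sqrt(2π·29n) / 3
        = (sqrt(2π·29n) / 3) · (29n/(3e))^(29n).
This matches Γ(29n+1)/3^(29n+1) with Stirling applied to Γ.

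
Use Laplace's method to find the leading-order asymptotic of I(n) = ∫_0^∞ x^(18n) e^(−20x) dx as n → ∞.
I(n) ~ (sqrt(2π·18n) / 20) · (18n/(20e))^(18n)

Write the integrand as exp(18n ln x − 20x) and set f(x) = 18n ln x − 20x. Then f'(x) = 18n/x − 20 = 0 at x* = 18n/20, and f''(x*) = −18n/x*^2 = −20^2/(18n). Laplace's method (interior maximum) gives
  I(n) ~ e^(f(x*)) · sqrt(2π / |f''(x*)|)
        = exp(18n ln(18n/20) − 18n) · sqrt(2π · 18n / 20^2)
        = (18n/20)^(18n) e^(−18n) · sqrt(2π·18n) / 20
        = (sqrt(2π·18n) / 20) · (18n/(20e))^(18n).
This matches Γ(18n+1)/20^(18n+1) with Stirling applied to Γ.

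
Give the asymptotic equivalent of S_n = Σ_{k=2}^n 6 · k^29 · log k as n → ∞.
S_n ~ n^30 log n / 5 − n^30 / 150

By integral comparison, S_n = ∫_1^n 6 · x^29 · log x dx + O(n^29 · log n). For the integral, ∫ x^29 log x dx = n^30 log n / 30 − n^30/900 (integration by parts). Hence S_n ~ n^30 log n / 5 − n^30 / 150.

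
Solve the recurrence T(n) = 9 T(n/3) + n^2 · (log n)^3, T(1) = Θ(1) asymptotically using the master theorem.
T(n) = Θ(n^2 · (log n)^4)

Here log_3 9 = 2 and f(n) = n^2 · (log n)^3 = Θ(n^(log_3 9) · (log n)^3). This is the extended Case 2 of the master theorem (f matches the critical exponent up to log factors), giving T(n) = Θ(n^(log_3 9) · (log n)^(3+1)) = Θ(n^2 · (log n)^4).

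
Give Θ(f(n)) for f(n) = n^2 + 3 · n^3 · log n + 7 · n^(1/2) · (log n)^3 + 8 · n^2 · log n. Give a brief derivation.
f(n) ∈ Θ(n^3 · log n)

Compare the terms by growth order. For large n, n^a · (log n)^b dominates n^a' · (log n)^b' iff a > a', or (a = a' and b > b'). Ranking the 4 terms shows the dominant one is 3 · n^3 · log n. Hence f(n) ∈ Θ(n^3 · log n).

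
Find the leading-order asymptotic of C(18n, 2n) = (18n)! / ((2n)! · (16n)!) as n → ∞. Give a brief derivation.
C(18n, 2n) ~ (387420489/16777216)^(2n) · sqrt(9/(16π·2n))

Write N = 2n. Apply Stirling to each factorial:
  (9N)! ~ sqrt(2π·9N) · (9N/e)^(9N),
  N! ~ sqrt(2π N) · (N/e)^N,
  (8N)! ~ sqrt(2π·8N) · (8N/e)^(8N).
The exponential factors combine to (9N)^(9N) / (N^N · (8N)^(8N)) = 9^(9N)/8^(8N) = (9^9/8^8)^N = (387420489/16777216)^N.
The square-root prefactors combine to sqrt(2π·9N) / (sqrt(2π N)·sqrt(2π·8N)) = sqrt(9 / (2π·8·N)) = sqrt(9/(16π·2n)).
Substituting N = 2n: C(18n, 2n) ~ (387420489/16777216)^(2n) · sqrt(9/(16π·2n)).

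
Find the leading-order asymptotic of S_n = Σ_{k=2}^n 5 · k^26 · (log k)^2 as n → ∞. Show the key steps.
S_n ~ 5 · n^27 · (log n)^2 / 27

By integral comparison, S_n = ∫_1^n 5 · x^26 · (log x)^2 dx + O(n^26 · (log n)^2). For the integral, the leading term of ∫_1^n x^26 (log x)^2 dx is n^27/27 · (log n)^2 (by repeated integration by parts; each step lowers the log-exponent and produces a relatively O(1/log n) correction). Hence S_n ~ 5 · n^27 · (log n)^2 / 27.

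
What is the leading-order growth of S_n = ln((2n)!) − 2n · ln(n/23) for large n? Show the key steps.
S_n ~ 2n · (ln 46 − 1) + O(ln n)

Stirling: ln((2n)!) = 2n ln(2n) − 2n + O(ln n).
  S_n = 2n ln(2n) − 2n − 2n ln(n/23) + O(ln n)
      = 2n ln(2n) − 2n ln n + 2n ln 23 − 2n + O(ln n)
      = 2n ln 2 + 2n ln 23 − 2n + O(ln n)
      = 2n (ln 46 − 1) + O(ln n).
Numerically ln(46) − 1 ≈ 2.8286.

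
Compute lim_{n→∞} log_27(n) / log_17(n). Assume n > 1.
lim = ln(17) / ln(27) = log_27(17)

Change of base: log_27(n) = ln n / ln 27 and log_17(n) = ln n / ln 17. The ratio is (ln n / ln 27) · (ln 17 / ln n) = ln 17 / ln 27, a constant independent of n. So the limit is ln 17 / ln 27 = log_27(17).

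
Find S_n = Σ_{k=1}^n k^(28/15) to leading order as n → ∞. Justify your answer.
S_n ~ (15/43) · n^(43/15)

Integral comparison: Σ_{k=1}^n k^(28/15) = ∫_0^n x^(28/15) dx + O(n^(28/15)). The integral is n^(1 + 28/15) / (1 + 28/15) = n^((28+15)/15) / ((28+15)/15) = (15/43) · n^(43/15).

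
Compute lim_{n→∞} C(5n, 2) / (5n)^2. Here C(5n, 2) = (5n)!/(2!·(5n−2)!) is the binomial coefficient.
lim = 1/2! = 1/2

With N = 5n → ∞: C(N, 2) / N^2 = [N(N−1)…(N−1)] / (2! · N^2) = (1/2!) · 1 · (1 − 1/(5n)). Each factor → 1 as N → ∞, so the limit is 1/2! = 1/2.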